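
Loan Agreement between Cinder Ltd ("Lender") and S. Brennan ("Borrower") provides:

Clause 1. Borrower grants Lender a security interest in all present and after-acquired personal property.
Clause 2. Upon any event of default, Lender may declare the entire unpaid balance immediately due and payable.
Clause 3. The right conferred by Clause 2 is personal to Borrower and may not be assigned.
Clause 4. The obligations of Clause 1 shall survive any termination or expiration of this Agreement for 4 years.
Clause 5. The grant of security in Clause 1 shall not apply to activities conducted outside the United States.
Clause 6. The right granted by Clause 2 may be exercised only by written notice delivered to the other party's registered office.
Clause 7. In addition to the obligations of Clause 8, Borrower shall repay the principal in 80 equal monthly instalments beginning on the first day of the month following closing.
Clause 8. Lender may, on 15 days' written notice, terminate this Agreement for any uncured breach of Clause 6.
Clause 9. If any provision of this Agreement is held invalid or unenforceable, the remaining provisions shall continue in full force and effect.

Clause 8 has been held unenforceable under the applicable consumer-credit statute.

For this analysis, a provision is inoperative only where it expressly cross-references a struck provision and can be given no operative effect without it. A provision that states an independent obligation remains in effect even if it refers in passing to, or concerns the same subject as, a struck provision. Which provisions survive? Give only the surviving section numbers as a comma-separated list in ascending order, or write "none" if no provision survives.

Clause 8 is struck. Clause 7 mentions Clause 8 but its own obligation stands independently of Clause 8, so Clause 7 is not affected. No other provision's operative terms depend on Clause 8. Clause 9 is a severability clause and preserves every provision that can still be given independent effect. That leaves Clause 1, Clause 2, Clause 3, Clause 4, Clause 5, Clause 6, Clause 7, and Clause 9 in effect.

1, 2, 3, 4, 5, 6, 7, 9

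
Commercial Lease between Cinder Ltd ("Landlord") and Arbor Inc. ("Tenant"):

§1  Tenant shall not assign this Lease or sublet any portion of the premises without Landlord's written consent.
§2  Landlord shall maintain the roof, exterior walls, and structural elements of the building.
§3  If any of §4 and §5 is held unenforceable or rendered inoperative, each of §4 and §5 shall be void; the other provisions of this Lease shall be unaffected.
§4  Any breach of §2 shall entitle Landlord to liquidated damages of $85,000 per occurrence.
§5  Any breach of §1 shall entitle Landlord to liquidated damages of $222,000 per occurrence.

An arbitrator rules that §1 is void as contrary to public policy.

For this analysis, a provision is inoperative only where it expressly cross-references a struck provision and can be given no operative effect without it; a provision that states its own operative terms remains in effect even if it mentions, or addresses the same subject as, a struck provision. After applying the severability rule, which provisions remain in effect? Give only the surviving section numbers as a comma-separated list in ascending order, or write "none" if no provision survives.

2, 3

§1 is struck. §5 operates only by reference to §1, so it falls with §1. §3 declares §4 and §5 mutually dependent; since one of them has fallen, all of them are of no effect. That brings down §4 as well. The remainder continues in force under §3. §2 and §3 remain in effect.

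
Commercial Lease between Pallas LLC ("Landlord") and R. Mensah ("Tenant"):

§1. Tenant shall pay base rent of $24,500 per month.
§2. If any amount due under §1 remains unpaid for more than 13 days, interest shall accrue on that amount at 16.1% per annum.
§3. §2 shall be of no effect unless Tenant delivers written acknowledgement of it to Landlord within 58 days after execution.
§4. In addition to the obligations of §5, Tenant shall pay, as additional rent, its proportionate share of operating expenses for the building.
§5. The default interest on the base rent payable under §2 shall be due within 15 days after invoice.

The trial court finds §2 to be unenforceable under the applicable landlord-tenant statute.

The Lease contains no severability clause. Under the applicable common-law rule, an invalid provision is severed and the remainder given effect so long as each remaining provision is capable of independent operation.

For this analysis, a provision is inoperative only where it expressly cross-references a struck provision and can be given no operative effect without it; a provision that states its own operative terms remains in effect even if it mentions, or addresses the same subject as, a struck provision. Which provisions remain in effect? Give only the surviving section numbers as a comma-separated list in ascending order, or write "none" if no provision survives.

§2 is struck. §3 operates only by reference to §2, so it falls with §2. §5 does nothing except set the payment deadline for the default interest on the base rent by reference to §2; with §2 gone it has no independent effect and is inoperative. §4 mentions §5 but its own obligation stands independently of §5, so §4 is not affected. With no severability clause, the stated default rule severs what cannot stand and enforces each remaining provision that can operate on its own. The provisions still in force are §1 and §4.

1, 4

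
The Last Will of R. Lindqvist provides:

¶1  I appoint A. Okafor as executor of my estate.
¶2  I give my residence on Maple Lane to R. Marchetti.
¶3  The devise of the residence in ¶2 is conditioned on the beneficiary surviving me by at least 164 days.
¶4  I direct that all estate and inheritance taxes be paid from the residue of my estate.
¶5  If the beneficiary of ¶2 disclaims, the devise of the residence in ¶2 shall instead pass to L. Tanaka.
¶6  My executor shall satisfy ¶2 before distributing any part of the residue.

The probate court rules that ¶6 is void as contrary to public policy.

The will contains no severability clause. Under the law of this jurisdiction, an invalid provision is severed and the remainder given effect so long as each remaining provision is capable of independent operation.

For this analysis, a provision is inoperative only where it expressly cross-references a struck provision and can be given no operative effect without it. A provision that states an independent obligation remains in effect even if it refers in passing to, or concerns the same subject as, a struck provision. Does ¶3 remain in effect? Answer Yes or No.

¶6 is struck. No other provision's operative terms depend on ¶6. Under the stated default rule, only provisions that cannot operate independently fall away; the rest are enforced. ¶1, ¶2, ¶3, ¶4, and ¶5 remain in effect. ¶3 is among the surviving provisions, so the answer is yes.

Yes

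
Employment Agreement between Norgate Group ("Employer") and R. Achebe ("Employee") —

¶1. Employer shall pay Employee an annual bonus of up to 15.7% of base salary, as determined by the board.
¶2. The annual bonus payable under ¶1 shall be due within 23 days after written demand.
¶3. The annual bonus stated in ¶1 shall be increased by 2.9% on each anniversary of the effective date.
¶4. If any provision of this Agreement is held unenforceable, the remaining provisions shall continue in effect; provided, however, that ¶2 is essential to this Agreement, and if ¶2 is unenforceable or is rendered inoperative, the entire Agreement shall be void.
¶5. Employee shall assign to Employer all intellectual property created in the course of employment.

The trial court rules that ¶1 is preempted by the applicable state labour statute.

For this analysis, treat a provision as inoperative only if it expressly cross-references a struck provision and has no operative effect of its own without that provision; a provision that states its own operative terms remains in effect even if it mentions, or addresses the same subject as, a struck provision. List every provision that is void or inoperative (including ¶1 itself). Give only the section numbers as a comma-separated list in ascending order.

¶1 is struck. The whole of ¶2 is the payment deadline for the annual bonus, defined by reference to ¶1, so ¶2 cannot stand once ¶1 is removed. The whole of ¶3 is the escalation of the annual bonus, defined by reference to ¶1, so ¶3 cannot stand once ¶1 is removed. ¶4 makes ¶2 an essential term, and ¶2 has been rendered inoperative by the cascade; under ¶4, the entire Agreement is therefore void. No provision of the Agreement survives.

1, 2, 3, 4, 5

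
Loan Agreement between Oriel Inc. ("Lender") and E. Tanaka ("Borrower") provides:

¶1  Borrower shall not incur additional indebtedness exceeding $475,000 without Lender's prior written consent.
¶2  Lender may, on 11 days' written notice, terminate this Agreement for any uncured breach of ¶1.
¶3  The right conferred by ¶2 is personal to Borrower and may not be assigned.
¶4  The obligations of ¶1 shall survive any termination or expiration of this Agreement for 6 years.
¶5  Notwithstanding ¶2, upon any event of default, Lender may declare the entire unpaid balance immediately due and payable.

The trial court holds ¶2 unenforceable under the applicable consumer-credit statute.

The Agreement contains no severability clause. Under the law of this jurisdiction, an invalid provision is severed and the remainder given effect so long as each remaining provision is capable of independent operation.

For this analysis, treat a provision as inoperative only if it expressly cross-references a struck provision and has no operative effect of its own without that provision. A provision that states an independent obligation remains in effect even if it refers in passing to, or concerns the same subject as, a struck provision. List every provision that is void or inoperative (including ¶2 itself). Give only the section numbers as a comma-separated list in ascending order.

¶2 is struck. ¶3 operates only by reference to ¶2, so it falls with ¶2. ¶5 mentions ¶2 but its own obligation stands independently of ¶2, so ¶5 is not affected. With no severability clause, the stated default rule severs what cannot stand and enforces each remaining provision that can operate on its own. ¶1, ¶4, and ¶5 remain in effect.

2, 3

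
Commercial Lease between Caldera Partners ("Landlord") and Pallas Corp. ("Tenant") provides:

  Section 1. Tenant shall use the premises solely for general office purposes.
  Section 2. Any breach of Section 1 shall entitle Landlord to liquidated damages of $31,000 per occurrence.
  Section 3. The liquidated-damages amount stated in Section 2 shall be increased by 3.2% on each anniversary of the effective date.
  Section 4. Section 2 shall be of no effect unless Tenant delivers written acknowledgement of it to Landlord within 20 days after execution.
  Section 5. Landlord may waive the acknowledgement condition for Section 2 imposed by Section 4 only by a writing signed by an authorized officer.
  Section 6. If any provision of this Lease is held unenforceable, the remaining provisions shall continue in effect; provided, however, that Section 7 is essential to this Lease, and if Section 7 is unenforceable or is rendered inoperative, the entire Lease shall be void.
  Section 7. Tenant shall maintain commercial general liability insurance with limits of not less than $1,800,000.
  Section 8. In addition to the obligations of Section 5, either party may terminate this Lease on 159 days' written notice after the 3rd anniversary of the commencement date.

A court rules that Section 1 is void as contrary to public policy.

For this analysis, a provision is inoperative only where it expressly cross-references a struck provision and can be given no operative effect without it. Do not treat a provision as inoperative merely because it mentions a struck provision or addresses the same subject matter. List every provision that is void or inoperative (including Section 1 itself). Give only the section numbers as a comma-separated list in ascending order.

Section 1 is struck. Section 2 operates only by reference to Section 1, so it falls with Section 1. Section 3 does nothing except set the escalation of the liquidated-damages amount by reference to Section 2; with Section 2 gone it has no independent effect and is inoperative. The only function of Section 4 is the acknowledgement condition for Section 2, so it cannot stand once Section 2 is removed. Section 5 merely fixes the waiver condition for Section 4; with Section 4 gone it has nothing to operate on and falls away. Section 8 mentions Section 5 but its own obligation stands independently of Section 5, so Section 8 is not affected. Section 6 makes Section 7 an essential term, but Section 7 is unaffected, so the severability proviso in Section 6 preserves the remaining provisions. The provisions still in force are Section 6, Section 7, and Section 8.

1, 2, 3, 4, 5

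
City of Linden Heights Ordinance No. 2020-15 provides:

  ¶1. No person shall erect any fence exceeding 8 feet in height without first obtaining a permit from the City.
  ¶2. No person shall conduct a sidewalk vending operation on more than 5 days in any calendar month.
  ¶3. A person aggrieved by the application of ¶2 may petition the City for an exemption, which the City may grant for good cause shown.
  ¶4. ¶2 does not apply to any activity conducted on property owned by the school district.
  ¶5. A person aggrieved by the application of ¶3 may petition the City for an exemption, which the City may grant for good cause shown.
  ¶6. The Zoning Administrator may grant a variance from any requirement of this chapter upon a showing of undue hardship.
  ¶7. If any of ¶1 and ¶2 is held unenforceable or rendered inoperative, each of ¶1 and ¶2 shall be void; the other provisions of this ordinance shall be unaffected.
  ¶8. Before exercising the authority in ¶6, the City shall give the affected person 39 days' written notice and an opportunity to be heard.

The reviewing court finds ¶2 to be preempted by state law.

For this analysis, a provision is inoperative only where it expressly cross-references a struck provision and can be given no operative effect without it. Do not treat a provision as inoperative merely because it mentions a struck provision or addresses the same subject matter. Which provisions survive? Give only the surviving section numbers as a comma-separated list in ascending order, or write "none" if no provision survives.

6, 7, 8

¶2 is struck. ¶3 has no operative effect of its own apart from ¶2 and is therefore inoperative. ¶4 has no operative effect of its own apart from ¶2 and is therefore inoperative. ¶5 has no operative effect of its own apart from ¶3 and is therefore inoperative. ¶7 declares ¶1 and ¶2 mutually dependent; since one of them has fallen, all of them are of no effect. That brings down ¶1 as well. The remainder continues in force under ¶7. The provisions still in force are ¶6, ¶7, and ¶8.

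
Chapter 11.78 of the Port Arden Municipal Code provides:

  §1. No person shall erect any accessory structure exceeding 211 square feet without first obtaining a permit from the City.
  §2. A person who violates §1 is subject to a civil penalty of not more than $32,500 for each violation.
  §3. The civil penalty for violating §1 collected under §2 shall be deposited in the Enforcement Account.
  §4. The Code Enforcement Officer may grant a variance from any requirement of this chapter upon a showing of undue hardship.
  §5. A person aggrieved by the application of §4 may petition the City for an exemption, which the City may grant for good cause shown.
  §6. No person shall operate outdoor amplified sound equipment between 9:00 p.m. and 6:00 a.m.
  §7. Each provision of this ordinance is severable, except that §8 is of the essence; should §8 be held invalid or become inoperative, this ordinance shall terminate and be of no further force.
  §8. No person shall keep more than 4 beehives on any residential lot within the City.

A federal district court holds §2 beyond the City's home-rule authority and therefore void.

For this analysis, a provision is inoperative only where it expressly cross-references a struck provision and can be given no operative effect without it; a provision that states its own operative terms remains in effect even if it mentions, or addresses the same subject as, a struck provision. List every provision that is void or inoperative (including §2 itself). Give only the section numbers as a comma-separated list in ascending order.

2, 3

§2 is struck. The whole of §3 is the disposition of the civil penalty for violating §1, defined by reference to §2, so §3 cannot stand once §2 is removed. §7 makes §8 an essential term, but §8 is unaffected, so the severability proviso in §7 preserves the remaining provisions. The provisions still in force are §1, §4, §5, §6, §7, and §8.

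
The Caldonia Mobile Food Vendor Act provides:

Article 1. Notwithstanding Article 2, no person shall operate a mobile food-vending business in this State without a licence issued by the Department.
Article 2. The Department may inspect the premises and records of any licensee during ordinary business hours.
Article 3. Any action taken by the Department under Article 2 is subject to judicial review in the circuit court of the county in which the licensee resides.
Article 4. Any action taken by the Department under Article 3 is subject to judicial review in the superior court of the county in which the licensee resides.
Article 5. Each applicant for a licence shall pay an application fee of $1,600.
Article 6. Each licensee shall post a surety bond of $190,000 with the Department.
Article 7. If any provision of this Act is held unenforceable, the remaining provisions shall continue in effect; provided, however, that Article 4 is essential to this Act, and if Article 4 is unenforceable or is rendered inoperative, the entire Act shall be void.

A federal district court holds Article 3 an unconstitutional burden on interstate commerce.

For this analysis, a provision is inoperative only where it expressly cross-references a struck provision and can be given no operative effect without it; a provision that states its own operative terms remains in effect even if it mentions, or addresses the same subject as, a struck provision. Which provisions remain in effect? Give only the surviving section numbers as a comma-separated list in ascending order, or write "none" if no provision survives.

Article 3 is struck. Article 4 operates only by reference to Article 3, so it falls with Article 3. Article 7 makes Article 4 an essential term, and Article 4 has been rendered inoperative by the cascade; under Article 7, the entire Act is therefore void. No provision of the Act survives.

none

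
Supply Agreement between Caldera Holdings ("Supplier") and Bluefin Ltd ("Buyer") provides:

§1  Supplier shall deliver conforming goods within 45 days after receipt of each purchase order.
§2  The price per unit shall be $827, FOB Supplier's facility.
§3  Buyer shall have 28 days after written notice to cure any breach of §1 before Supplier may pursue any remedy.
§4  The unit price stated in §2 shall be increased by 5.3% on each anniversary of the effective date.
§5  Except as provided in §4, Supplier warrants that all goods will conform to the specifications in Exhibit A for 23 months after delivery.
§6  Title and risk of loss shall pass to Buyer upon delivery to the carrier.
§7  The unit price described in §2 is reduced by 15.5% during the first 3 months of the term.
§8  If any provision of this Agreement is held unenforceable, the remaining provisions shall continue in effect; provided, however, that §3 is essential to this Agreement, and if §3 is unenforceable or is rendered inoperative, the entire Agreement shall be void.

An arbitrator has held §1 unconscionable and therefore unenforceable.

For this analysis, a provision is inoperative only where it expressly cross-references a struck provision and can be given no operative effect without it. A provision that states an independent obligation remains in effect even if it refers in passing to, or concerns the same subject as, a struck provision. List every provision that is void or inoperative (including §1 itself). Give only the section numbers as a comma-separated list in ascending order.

1, 2, 3, 4, 5, 6, 7, 8

§1 is struck. §3 operates only by reference to §1, so it falls with §1. §8 makes §3 an essential term, and §3 has been rendered inoperative by the cascade; under §8, the entire Agreement is therefore void. No provision of the Agreement survives.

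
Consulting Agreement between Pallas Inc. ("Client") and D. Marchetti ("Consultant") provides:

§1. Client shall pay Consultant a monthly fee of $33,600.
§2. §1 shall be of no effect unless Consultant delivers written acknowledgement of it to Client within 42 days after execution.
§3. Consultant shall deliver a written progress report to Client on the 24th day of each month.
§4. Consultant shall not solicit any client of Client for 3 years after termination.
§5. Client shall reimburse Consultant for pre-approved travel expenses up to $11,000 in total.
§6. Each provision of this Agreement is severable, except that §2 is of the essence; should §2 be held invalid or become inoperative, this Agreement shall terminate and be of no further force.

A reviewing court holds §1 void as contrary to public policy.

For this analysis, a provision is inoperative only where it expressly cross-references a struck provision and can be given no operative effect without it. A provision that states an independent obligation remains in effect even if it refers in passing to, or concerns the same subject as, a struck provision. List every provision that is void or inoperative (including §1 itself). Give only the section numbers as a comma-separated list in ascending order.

1, 2, 3, 4, 5, 6

§1 is struck. The only function of §2 is the acknowledgement condition for §1, so it cannot stand once §1 is removed. §6 makes §2 an essential term, and §2 has been rendered inoperative by the cascade; under §6, the entire Agreement is therefore void. No provision of the Agreement survives.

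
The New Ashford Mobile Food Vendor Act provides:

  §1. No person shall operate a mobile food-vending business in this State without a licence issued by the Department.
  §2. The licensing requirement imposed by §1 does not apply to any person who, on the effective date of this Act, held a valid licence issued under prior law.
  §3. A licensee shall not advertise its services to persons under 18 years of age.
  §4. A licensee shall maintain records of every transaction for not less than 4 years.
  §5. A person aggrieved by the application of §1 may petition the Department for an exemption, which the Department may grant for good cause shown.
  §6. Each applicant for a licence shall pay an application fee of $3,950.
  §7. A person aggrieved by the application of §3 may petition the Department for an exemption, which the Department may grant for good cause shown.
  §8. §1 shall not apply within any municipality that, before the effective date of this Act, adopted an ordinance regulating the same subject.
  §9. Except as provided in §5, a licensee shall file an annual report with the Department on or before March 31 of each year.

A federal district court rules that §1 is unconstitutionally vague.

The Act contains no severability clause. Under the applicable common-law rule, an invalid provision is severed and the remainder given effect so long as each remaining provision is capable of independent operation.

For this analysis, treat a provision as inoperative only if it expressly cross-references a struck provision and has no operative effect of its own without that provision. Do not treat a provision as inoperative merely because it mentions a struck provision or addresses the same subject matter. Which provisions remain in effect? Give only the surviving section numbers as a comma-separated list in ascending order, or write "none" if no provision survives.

3, 4, 6, 7, 9

§1 is struck. The only function of §2 is the grandfather exemption from §1, so it cannot stand once §1 is removed. §5 has no operative effect of its own apart from §1 and is therefore inoperative. §8 merely fixes the local-preemption carve-out from §1; with §1 gone it has nothing to operate on and falls away. Although §9 refers to §5, its operative terms do not depend on §5, so it remains in effect. With no severability clause, the stated default rule severs what cannot stand and enforces each remaining provision that can operate on its own. The provisions still in force are §3, §4, §6, §7, and §9.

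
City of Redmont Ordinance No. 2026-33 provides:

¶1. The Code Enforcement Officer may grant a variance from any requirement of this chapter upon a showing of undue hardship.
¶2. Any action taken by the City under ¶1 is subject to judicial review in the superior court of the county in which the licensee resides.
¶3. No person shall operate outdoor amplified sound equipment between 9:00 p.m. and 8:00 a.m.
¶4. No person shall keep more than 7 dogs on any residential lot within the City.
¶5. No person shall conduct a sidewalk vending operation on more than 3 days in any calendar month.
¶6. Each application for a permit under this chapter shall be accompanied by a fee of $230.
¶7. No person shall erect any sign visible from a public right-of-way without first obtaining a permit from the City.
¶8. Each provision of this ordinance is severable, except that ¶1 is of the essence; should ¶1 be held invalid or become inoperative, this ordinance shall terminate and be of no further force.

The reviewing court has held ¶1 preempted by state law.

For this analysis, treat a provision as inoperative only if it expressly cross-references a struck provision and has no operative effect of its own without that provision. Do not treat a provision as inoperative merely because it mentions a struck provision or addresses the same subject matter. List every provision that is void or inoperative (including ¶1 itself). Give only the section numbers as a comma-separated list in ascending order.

1, 2, 3, 4, 5, 6, 7, 8

¶1 is struck. ¶2 has no operative effect of its own apart from ¶1 and is therefore inoperative. ¶8 makes ¶1 an essential term, and ¶1 is the provision held invalid; under ¶8, the entire ordinance is therefore void. No provision of the ordinance survives.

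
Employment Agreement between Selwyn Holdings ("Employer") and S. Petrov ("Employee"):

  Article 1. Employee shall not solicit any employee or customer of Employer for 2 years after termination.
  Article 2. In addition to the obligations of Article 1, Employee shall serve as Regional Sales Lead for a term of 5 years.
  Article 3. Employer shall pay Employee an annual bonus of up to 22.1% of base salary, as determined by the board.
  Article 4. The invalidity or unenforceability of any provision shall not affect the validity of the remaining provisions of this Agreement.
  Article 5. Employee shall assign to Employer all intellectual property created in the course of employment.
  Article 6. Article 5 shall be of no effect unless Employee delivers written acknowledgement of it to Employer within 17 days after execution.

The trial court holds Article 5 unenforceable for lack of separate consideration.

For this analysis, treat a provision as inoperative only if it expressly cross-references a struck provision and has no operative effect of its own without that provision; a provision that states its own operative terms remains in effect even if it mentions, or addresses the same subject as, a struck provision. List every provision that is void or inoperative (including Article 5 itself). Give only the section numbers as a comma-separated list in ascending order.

5, 6

Article 5 is struck. Article 6 has no operative effect of its own apart from Article 5 and is therefore inoperative. Article 4 is a severability clause and preserves every provision that can still be given independent effect. Article 1, Article 2, Article 3, and Article 4 remain in effect.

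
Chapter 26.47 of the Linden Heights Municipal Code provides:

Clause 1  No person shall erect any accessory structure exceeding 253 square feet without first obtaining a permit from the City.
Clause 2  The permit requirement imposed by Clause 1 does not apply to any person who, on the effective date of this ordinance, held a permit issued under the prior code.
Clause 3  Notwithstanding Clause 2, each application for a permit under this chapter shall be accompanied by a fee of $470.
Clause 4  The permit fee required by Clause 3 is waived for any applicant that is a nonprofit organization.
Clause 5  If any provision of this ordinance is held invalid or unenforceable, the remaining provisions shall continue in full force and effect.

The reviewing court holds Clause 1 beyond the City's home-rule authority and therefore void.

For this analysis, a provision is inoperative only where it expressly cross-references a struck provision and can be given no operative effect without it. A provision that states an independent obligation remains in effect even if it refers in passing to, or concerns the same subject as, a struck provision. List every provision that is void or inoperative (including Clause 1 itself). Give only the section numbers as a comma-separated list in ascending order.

Clause 1 is struck. Clause 2 merely fixes the grandfather exemption from Clause 1; with Clause 1 gone it has nothing to operate on and falls away. Clause 3 mentions Clause 2 but its own obligation stands independently of Clause 2, so Clause 3 is not affected. Clause 5 is a severability clause and preserves every provision that can still be given independent effect. That leaves Clause 3, Clause 4, and Clause 5 in effect.

1, 2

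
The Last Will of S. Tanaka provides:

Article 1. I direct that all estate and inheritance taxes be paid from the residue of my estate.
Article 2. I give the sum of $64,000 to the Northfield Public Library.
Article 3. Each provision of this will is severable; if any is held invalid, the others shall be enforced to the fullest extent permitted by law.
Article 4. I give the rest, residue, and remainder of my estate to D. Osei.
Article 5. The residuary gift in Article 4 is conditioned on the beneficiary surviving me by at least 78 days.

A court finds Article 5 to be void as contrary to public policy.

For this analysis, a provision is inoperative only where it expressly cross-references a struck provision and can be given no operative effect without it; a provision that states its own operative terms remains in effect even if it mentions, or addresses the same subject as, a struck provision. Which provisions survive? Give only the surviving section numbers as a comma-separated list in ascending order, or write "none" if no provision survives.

Article 5 is struck. No other provision's operative terms depend on Article 5. Article 3 is a severability clause and preserves every provision that can still be given independent effect. Article 1, Article 2, Article 3, and Article 4 remain in effect.

1, 2, 3, 4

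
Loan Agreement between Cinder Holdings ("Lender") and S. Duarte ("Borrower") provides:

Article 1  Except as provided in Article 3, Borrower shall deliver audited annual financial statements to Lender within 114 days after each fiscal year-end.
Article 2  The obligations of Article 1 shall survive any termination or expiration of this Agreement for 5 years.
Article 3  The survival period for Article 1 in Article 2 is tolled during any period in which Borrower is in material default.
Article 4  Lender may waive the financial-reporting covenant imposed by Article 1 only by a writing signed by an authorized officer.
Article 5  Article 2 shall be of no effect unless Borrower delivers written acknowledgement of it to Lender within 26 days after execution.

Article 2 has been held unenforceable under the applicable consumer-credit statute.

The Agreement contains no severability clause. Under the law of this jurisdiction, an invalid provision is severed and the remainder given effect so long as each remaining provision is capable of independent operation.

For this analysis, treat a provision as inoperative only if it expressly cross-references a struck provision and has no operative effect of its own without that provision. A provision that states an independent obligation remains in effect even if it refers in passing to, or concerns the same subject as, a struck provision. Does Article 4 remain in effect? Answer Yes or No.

Yes

Article 2 is struck. The whole of Article 3 is the tolling of the survival period for Article 1, defined by reference to Article 2, so Article 3 cannot stand once Article 2 is removed. Article 5 has no operative effect of its own apart from Article 2 and is therefore inoperative. Article 1 mentions Article 3 but its own obligation stands independently of Article 3, so Article 1 is not affected. With no severability clause, the stated default rule severs what cannot stand and enforces each remaining provision that can operate on its own. Article 1 and Article 4 remain in effect. Article 4 is among the surviving provisions, so the answer is yes.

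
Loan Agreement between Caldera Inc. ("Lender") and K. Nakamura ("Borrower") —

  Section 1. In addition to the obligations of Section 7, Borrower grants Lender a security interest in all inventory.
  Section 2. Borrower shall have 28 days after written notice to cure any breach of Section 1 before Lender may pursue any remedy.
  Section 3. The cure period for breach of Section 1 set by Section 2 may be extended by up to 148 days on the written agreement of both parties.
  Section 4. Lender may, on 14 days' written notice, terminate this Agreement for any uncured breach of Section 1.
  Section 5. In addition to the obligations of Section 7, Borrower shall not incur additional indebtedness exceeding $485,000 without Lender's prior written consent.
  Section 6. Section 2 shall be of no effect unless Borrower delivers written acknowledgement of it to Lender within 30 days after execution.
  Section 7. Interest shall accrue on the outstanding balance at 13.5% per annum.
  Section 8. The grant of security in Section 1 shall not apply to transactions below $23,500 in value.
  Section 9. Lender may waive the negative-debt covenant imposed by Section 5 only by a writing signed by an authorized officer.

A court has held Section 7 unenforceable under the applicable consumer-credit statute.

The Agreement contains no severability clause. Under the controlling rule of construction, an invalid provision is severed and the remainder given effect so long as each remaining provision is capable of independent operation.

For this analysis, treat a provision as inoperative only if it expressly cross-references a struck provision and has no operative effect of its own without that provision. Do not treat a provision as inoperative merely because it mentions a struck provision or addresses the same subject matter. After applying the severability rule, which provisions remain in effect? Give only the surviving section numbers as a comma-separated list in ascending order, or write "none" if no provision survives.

1, 2, 3, 4, 5, 6, 8, 9

Section 7 is struck. Although Section 5 refers to Section 7, its operative terms do not depend on Section 7, so it remains in effect. Section 1 mentions Section 7 but its own obligation stands independently of Section 7, so Section 1 is not affected. No other provision's operative terms depend on Section 7. Under the stated default rule, only provisions that cannot operate independently fall away; the rest are enforced. The provisions still in force are Section 1, Section 2, Section 3, Section 4, Section 5, Section 6, Section 8, and Section 9.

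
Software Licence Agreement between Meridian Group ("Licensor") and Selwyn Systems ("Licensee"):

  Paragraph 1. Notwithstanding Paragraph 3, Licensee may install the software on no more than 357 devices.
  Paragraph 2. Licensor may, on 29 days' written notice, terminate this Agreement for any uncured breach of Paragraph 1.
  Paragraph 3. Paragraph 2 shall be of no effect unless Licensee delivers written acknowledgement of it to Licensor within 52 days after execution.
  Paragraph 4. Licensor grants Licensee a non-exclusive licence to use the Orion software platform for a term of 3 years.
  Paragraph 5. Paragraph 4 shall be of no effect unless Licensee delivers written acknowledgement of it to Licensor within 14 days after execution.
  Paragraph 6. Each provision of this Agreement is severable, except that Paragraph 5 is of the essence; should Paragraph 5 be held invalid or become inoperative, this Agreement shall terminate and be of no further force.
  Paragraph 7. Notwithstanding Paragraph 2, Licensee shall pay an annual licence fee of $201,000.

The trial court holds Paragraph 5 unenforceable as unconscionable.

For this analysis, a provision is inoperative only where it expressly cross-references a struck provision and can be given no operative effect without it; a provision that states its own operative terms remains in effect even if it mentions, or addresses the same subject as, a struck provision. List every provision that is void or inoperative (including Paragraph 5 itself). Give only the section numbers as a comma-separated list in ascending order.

1, 2, 3, 4, 5, 6, 7

Paragraph 5 is struck. No other provision's operative terms depend on Paragraph 5. Paragraph 6 makes Paragraph 5 an essential term, and Paragraph 5 is the provision held invalid; under Paragraph 6, the entire Agreement is therefore void. No provision of the Agreement survives.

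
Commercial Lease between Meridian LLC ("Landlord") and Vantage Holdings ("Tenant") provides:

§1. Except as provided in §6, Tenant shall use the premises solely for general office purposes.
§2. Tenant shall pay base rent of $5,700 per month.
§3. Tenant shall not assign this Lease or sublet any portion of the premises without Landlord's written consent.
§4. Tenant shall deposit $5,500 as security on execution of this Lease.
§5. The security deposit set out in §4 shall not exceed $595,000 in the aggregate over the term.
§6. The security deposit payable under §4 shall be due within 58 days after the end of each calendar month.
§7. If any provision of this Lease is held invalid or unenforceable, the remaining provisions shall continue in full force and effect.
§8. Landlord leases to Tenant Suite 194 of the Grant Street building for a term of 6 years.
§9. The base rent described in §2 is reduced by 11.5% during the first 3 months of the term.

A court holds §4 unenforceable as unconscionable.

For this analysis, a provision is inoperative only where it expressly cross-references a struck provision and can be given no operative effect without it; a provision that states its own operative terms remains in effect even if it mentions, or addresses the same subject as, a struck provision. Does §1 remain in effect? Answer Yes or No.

§4 is struck. §5 has no operative effect of its own apart from §4 and is therefore inoperative. §6 operates only by reference to §4, so it falls with §4. Although §1 refers to §6, its operative terms do not depend on §6, so it remains in effect. §7 is a severability clause and preserves every provision that can still be given independent effect. The provisions still in force are §1, §2, §3, §7, §8, and §9. §1 is among the surviving provisions, so the answer is yes.

Yes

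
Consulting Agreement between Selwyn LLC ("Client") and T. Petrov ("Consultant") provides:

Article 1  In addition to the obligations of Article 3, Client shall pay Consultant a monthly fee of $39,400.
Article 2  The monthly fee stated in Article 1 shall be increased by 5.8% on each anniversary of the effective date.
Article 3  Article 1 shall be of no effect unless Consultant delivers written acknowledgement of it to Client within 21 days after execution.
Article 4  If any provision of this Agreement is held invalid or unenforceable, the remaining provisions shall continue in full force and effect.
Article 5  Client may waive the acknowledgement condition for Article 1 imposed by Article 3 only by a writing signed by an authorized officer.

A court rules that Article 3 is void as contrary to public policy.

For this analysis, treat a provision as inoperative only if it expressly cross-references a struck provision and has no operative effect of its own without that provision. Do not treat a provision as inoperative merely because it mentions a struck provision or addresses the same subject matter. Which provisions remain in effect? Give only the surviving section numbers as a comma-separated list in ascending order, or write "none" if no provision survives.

Article 3 is struck. Article 5 merely fixes the waiver condition for Article 3; with Article 3 gone it has nothing to operate on and falls away. Although Article 1 refers to Article 3, its operative terms do not depend on Article 3, so it remains in effect. Article 4 is a severability clause and preserves every provision that can still be given independent effect. Article 1, Article 2, and Article 4 remain in effect.

1, 2, 4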